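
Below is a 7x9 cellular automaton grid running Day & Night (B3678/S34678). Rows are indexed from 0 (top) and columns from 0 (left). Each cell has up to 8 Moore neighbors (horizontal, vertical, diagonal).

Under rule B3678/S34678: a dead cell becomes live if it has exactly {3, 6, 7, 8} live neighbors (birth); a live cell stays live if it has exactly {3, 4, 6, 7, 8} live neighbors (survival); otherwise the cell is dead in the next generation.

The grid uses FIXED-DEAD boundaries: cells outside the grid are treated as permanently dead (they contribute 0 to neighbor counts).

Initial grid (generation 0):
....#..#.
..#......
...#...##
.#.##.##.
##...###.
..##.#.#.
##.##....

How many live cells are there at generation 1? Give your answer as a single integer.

Simulating step by step:
Generation 0 (given above): 24 live cells
Generation 1: 19 live cells
.........
...#...##
...##.##.
#...#....
.#...####
..##.#...
...##....
Population at generation 1: 19

Answer: 19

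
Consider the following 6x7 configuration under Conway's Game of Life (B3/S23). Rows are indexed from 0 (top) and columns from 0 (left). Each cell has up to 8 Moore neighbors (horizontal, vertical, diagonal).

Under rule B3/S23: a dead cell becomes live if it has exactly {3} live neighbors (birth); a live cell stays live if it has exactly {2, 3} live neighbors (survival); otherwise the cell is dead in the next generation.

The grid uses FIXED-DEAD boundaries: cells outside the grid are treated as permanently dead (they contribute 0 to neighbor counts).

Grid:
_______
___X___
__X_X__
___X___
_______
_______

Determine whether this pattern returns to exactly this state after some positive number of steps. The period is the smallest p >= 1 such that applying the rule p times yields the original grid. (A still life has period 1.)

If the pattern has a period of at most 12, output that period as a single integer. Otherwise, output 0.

Simulating and comparing each generation to the original:
Gen 0 (original, given above): 4 live cells
Gen 1: 4 live cells, MATCHES original -> period = 1

Answer: 1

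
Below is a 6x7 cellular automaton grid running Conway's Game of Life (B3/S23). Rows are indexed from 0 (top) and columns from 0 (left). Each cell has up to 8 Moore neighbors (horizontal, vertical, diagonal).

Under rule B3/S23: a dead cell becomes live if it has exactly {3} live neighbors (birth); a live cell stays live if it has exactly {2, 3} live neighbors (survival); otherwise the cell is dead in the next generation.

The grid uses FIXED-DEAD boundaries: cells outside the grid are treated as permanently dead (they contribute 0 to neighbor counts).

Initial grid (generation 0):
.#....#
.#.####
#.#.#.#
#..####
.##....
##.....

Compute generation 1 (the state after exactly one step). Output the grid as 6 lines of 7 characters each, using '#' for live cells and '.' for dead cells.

Simulating step by step:
Generation 0 (given above): 20 live cells
Generation 1: 20 live cells
(generation 1 grid is the final answer)

Answer: ..#.#.#
##.##.#
#.#....
#...#.#
..####.
###....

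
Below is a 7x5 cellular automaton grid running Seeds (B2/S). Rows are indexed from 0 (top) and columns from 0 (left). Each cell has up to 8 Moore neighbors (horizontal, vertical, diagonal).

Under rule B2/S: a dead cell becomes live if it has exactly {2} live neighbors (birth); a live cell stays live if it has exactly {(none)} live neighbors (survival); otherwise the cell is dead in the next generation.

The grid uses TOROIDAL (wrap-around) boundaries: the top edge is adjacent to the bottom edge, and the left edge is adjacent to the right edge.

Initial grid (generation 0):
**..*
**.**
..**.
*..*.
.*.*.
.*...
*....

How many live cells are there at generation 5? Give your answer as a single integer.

Answer: 8

Derivation:
Simulating step by step:
Generation 0 (given above): 15 live cells
Generation 1: 2 live cells
.....
.....
.....
.....
.....
....*
..*..
Generation 2: 2 live cells
.....
.....
.....
.....
.....
...*.
...*.
Generation 3: 4 live cells
.....
.....
.....
.....
.....
..*.*
..*.*
Generation 4: 6 live cells
...*.
.....
.....
.....
...*.
**...
**...
Generation 5: 8 live cells
***.*
.....
.....
.....
***.*
.....
.....
Population at generation 5: 8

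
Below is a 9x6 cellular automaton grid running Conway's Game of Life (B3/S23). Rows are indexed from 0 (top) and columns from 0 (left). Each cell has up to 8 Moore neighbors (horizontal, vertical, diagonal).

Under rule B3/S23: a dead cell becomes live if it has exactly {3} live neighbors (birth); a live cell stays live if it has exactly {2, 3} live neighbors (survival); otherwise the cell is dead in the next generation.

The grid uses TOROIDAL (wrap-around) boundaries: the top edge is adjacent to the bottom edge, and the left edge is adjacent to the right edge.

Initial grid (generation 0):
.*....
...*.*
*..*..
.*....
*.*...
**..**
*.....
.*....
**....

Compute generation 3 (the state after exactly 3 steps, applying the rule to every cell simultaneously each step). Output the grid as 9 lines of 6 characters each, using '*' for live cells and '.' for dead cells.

Simulating step by step:
Generation 0 (given above): 16 live cells
Generation 1: 16 live cells
.**...
*.*.*.
*.*.*.
***...
..*...
......
......
.*....
***...
Generation 2: 13 live cells
.....*
*.*...
*.*...
*.*..*
..*...
......
......
***...
*.....
Generation 3: 18 live cells
(generation 3 grid is the final answer)

Answer: **...*
*....*
*.**..
*.**.*
.*....
......
.*....
**....
*....*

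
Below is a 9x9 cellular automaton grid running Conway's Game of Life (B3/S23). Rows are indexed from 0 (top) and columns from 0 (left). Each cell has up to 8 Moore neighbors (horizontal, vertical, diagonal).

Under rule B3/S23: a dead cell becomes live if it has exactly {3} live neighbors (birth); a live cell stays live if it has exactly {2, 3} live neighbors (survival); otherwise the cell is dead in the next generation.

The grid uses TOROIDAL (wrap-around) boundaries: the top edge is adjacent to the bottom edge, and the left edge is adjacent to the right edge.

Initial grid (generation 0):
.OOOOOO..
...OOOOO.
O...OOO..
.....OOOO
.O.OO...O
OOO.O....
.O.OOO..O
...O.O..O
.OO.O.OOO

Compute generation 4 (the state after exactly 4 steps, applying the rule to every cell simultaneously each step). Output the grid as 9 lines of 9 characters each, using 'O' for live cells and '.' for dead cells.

Answer: ..OOO..O.
O..OO..OO
.OOOO....
....O....
..O..OOO.
....OO...
....O.OO.
.O...OOO.
...O.....

Derivation:
Simulating step by step:
Generation 0 (given above): 41 live cells
Generation 1: 21 live cells
OO......O
.O.....O.
...O.....
...O....O
.O.OO.O.O
........O
.O...O..O
.O......O
.O......O
Generation 2: 29 live cells
.OO....OO
.OO.....O
..O......
O..O...O.
..OOO...O
..O.OO..O
.......OO
.OO....OO
.OO....OO
Generation 3: 31 live cells
...O.....
...O...OO
O.OO....O
.O..O...O
OOO..O.OO
O.O.OO..O
.OOO..O..
.OO...O..
...O..O..
Generation 4: 28 live cells
(generation 4 grid is the final answer)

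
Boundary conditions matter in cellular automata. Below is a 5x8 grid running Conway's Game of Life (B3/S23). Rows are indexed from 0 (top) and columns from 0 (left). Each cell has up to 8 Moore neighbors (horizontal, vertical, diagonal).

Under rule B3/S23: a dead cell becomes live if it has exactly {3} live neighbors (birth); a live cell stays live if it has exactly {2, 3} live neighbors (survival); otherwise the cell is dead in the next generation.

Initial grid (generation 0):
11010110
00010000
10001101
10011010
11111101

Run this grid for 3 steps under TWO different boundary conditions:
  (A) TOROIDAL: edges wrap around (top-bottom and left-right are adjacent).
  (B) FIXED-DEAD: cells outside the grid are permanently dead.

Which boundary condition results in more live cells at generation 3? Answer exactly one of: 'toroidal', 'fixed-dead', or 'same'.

Answer: fixed-dead

Derivation:
Under TOROIDAL boundary, generation 3:
00110000
00000000
00110110
01000010
00000000
Population = 8

Under FIXED-DEAD boundary, generation 3:
01101000
00001100
10101110
10000011
11000000
Population = 15

Comparison: toroidal=8, fixed-dead=15 -> fixed-dead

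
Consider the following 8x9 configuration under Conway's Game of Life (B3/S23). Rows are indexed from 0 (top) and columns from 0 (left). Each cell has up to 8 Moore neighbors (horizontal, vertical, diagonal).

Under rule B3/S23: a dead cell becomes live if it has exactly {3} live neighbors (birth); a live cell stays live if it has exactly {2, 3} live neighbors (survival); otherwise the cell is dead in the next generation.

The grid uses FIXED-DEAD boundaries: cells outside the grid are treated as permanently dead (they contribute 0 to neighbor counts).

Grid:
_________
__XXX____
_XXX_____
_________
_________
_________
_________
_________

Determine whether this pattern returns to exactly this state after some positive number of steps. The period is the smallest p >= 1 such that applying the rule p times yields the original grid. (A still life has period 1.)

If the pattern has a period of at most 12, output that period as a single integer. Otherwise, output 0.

Simulating and comparing each generation to the original:
Gen 0 (original, given above): 6 live cells
Gen 1: 6 live cells, differs from original
Gen 2: 6 live cells, MATCHES original -> period = 2

Answer: 2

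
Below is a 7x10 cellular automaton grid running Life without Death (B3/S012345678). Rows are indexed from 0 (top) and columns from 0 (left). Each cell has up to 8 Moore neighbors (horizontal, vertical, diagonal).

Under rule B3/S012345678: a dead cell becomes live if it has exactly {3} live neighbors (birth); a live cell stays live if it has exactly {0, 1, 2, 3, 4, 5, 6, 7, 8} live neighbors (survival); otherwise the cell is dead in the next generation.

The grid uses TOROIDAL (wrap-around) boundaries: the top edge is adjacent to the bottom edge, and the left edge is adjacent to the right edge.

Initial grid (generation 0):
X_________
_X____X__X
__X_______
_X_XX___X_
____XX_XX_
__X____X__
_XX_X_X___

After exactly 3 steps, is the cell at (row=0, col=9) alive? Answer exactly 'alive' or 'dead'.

Answer: alive

Derivation:
Simulating step by step:
Generation 0 (given above): 19 live cells
Generation 1: 34 live cells
X_X__X____
XX____X__X
XXXX______
_XXXXX_XX_
__X_XXXXX_
_XX_X__XX_
_XXXX_X___
Generation 2: 47 live cells
X_X_XXX__X
XX_X__X__X
XXXX_XXXX_
XXXXXX_XXX
__X_XXXXXX
_XX_X__XX_
XXXXX_XX__
Generation 3: 48 live cells
X_X_XXX_XX
XX_X__X__X
XXXX_XXXX_
XXXXXX_XXX
__X_XXXXXX
_XX_X__XX_
XXXXX_XX__

Cell (0,9) at generation 3: 1 -> alive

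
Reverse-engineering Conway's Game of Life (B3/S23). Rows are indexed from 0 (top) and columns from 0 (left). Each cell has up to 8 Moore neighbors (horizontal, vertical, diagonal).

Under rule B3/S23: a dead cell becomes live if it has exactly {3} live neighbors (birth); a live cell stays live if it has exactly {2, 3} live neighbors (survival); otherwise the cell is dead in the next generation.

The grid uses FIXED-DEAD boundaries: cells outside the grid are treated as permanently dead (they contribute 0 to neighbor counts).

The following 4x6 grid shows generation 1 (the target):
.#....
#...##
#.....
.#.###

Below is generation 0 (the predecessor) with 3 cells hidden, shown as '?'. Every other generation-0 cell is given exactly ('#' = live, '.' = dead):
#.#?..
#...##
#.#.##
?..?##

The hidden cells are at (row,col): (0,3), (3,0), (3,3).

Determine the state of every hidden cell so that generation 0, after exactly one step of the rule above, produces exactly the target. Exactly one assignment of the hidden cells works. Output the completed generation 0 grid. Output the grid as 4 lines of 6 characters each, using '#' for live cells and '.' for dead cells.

Hidden generation-0 cells (in order): (0,3), (3,0), (3,3).
A hidden cell only influences target cells in its own 3x3 neighborhood. Try each of the 2^3 = 8 assignments, step the completed generation 0 forward once under B3/S23, and compare with the target:
  (0,3)=. (3,0)=. (3,3)=. -> step gives (2,0)='.' but target has '#' -> reject
  (0,3)=. (3,0)=. (3,3)=# -> step gives (2,0)='.' but target has '#' -> reject
  (0,3)=. (3,0)=# (3,3)=. -> step reproduces the target at every cell -> ACCEPT
  (0,3)=. (3,0)=# (3,3)=# -> step gives (3,4)='.' but target has '#' -> reject
  (0,3)=# (3,0)=. (3,3)=. -> step gives (0,3)='#' but target has '.' -> reject
  (0,3)=# (3,0)=. (3,3)=# -> step gives (0,3)='#' but target has '.' -> reject
  (0,3)=# (3,0)=# (3,3)=. -> step gives (0,3)='#' but target has '.' -> reject
  (0,3)=# (3,0)=# (3,3)=# -> step gives (0,3)='#' but target has '.' -> reject
Unique solution: (0,3)=dead, (3,0)=live, (3,3)=dead.
Check: live-neighbor counts of every cell in the completed generation 0:
130222
252433
240455
131333
Applying B3/S23 to generation 0 with these counts gives:
.#....
#...##
#.....
.#.###
which matches the target exactly.

Answer: #.#...
#...##
#.#.##
#...##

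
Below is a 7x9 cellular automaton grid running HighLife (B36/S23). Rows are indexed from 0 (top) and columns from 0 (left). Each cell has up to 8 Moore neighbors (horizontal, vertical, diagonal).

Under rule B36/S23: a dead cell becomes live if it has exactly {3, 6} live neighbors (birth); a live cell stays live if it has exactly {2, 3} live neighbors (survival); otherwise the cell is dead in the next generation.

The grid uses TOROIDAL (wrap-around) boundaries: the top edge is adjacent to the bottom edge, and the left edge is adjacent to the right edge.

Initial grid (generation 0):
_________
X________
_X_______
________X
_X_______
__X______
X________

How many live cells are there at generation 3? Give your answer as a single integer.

Simulating step by step:
Generation 0 (given above): 6 live cells
Generation 1: 3 live cells
_________
_________
X________
X________
_________
_X_______
_________
Generation 2: 0 live cells
_________
_________
_________
_________
_________
_________
_________
Generation 3: 0 live cells
_________
_________
_________
_________
_________
_________
_________
Population at generation 3: 0

Answer: 0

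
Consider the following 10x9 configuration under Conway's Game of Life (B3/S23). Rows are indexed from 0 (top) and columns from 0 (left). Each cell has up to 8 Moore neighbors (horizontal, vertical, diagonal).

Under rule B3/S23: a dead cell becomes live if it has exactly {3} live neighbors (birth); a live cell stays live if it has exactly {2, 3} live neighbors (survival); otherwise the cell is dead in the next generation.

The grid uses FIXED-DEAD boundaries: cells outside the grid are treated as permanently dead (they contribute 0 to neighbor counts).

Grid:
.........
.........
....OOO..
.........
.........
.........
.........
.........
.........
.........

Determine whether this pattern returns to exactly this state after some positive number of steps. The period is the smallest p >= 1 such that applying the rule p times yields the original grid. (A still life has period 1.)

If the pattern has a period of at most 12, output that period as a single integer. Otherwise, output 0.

Answer: 2

Derivation:
Simulating and comparing each generation to the original:
Gen 0 (original, given above): 3 live cells
Gen 1: 3 live cells, differs from original
Gen 2: 3 live cells, MATCHES original -> period = 2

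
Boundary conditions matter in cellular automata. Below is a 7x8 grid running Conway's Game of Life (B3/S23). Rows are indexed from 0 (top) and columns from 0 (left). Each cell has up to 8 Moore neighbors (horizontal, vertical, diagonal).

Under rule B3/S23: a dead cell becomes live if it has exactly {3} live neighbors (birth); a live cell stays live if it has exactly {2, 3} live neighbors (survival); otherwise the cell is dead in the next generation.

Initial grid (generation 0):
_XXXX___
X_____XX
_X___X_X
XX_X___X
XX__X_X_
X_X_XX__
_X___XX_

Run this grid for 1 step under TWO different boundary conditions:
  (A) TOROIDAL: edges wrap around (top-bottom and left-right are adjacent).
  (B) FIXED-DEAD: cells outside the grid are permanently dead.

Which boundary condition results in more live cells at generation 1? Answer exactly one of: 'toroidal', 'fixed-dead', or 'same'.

Answer: fixed-dead

Derivation:
Under TOROIDAL boundary, generation 1:
_XXXX___
___XXXXX
_XX_____
____XX__
____X_X_
X_XXX___
X_____X_
Population = 21

Under FIXED-DEAD boundary, generation 1:
_XXX____
X__XXXXX
_XX____X
____XX_X
____X_X_
X_XXX___
_X__XXX_
Population = 25

Comparison: toroidal=21, fixed-dead=25 -> fixed-dead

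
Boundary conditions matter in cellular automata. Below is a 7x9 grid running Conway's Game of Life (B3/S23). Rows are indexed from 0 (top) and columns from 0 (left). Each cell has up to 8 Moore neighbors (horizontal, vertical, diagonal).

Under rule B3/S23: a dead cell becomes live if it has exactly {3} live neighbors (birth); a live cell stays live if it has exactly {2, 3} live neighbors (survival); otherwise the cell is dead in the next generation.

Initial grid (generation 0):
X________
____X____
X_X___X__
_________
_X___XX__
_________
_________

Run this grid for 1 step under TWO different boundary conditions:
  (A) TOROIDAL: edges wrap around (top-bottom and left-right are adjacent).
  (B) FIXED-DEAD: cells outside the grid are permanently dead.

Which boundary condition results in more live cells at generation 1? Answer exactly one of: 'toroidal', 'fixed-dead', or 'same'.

Answer: same

Derivation:
Under TOROIDAL boundary, generation 1:
_________
_X_______
_________
_X___XX__
_________
_________
_________
Population = 4

Under FIXED-DEAD boundary, generation 1:
_________
_X_______
_________
_X___XX__
_________
_________
_________
Population = 4

Comparison: toroidal=4, fixed-dead=4 -> same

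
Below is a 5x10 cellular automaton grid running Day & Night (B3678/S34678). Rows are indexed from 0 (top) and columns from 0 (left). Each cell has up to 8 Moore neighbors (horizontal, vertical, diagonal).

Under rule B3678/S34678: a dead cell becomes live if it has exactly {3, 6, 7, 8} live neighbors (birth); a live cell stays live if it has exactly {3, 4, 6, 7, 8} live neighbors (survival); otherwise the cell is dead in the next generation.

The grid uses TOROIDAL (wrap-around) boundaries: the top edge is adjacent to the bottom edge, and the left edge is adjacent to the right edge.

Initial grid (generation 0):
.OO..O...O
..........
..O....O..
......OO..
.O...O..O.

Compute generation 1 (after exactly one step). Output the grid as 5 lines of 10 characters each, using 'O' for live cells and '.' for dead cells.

Simulating step by step:
Generation 0 (given above): 11 live cells
Generation 1: 10 live cells
(generation 1 grid is the final answer)

Answer: O.........
.OO.......
......O...
......OOO.
O.O....O..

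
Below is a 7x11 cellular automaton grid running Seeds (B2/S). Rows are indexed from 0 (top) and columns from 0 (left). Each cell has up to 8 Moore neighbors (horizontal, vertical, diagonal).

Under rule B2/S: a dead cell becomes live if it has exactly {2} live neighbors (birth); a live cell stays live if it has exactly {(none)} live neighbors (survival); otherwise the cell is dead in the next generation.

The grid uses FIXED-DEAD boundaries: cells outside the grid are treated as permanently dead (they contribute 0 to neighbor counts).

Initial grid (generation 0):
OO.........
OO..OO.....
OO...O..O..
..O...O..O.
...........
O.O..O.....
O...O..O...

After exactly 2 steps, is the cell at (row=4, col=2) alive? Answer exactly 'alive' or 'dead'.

Simulating step by step:
Generation 0 (given above): 19 live cells
Generation 1: 21 live cells
..O.OO.....
......O....
...O...O.O.
O....O.OO..
..OO.OO....
...OO.O....
...O.OO....
Generation 2: 13 live cells
...O..O....
..O....OO..
....OO.....
.O.......O.
.O......O..
...........
..O....O...

Cell (4,2) at generation 2: 0 -> dead

Answer: dead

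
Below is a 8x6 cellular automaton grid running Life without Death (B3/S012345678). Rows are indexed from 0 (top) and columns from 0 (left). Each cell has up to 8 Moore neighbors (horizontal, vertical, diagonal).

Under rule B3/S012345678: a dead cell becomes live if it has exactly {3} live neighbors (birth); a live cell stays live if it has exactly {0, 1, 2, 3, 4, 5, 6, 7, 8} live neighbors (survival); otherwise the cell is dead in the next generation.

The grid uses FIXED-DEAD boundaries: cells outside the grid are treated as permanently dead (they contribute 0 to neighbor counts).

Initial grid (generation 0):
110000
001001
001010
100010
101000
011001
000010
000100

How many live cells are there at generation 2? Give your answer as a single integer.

Simulating step by step:
Generation 0 (given above): 15 live cells
Generation 1: 22 live cells
110000
001101
011011
100010
101100
011101
001110
000100
Generation 2: 28 live cells
111000
101101
011011
100011
101100
011101
011110
001110
Population at generation 2: 28

Answer: 28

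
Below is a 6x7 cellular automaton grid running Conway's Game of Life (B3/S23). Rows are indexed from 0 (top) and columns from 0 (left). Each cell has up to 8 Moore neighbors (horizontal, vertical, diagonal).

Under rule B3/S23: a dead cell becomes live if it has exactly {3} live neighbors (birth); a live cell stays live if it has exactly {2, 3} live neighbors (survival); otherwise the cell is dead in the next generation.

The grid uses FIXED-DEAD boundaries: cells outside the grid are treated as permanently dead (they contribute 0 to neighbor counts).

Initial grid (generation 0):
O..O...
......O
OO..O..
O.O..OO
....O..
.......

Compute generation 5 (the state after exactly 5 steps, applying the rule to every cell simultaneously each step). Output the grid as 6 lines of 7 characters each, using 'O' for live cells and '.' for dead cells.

Simulating step by step:
Generation 0 (given above): 11 live cells
Generation 1: 10 live cells
.......
OO.....
OO....O
O..OOO.
.....O.
.......
Generation 2: 11 live cells
.......
OO.....
..O.OO.
OO..OOO
.....O.
.......
Generation 3: 11 live cells
.......
.O.....
..OOO.O
.O.O..O
....OOO
.......
Generation 4: 11 live cells
.......
..OO...
.O.OOO.
......O
....OOO
.....O.
Generation 5: 12 live cells
(generation 5 grid is the final answer)

Answer: .......
..OO...
...OOO.
...O..O
....O.O
....OOO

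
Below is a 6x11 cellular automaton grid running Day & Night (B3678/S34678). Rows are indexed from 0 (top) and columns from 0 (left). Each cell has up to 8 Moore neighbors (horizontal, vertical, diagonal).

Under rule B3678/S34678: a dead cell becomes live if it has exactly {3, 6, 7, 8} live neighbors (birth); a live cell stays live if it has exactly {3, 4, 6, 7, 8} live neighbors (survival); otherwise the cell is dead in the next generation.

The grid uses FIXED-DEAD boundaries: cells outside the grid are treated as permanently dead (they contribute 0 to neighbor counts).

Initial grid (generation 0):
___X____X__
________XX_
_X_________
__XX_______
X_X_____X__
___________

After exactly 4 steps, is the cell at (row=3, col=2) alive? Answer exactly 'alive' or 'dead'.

Simulating step by step:
Generation 0 (given above): 10 live cells
Generation 1: 5 live cells
_________X_
___________
__X________
__X________
_X_X_______
___________
Generation 2: 4 live cells
___________
___________
___________
_XXX_______
__X________
___________
Generation 3: 5 live cells
___________
___________
__X________
__X________
_XXX_______
___________
Generation 4: 3 live cells
___________
___________
___________
__X________
__X________
__X________

Cell (3,2) at generation 4: 1 -> alive

Answer: alive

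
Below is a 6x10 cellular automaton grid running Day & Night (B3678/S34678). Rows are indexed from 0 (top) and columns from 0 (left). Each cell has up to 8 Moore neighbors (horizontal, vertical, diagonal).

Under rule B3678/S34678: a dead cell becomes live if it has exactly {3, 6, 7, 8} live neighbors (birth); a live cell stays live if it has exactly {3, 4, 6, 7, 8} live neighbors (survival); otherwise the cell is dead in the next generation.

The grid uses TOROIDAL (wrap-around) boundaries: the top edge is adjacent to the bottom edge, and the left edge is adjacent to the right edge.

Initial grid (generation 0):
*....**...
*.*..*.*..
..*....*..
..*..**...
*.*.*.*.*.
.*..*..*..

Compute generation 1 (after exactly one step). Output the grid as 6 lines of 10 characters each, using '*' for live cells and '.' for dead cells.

Simulating step by step:
Generation 0 (given above): 20 live cells
Generation 1: 14 live cells
(generation 1 grid is the final answer)

Answer: ....****..
..........
...*.*....
.....**...
......*...
**.*...*.*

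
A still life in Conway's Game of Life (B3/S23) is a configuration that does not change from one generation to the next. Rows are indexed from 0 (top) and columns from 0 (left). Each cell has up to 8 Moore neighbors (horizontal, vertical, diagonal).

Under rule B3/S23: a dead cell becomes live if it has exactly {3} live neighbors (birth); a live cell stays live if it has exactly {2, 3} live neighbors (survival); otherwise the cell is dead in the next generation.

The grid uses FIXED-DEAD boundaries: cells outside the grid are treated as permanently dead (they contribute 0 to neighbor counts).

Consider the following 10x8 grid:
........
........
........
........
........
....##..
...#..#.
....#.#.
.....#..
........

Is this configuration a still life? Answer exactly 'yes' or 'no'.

Compute generation 1 and compare to generation 0 (given above):
Generation 1:
........
........
........
........
........
....##..
...#..#.
....#.#.
.....#..
........
The grids are IDENTICAL -> still life.

Answer: yes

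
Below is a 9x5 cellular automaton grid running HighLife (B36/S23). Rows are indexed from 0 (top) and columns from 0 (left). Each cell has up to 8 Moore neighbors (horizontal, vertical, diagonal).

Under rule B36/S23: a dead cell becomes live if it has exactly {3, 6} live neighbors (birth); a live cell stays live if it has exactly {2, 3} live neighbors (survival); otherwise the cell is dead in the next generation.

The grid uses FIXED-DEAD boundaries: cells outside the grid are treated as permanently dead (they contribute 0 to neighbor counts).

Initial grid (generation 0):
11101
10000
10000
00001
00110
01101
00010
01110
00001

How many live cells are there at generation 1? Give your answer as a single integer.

Answer: 16

Derivation:
Simulating step by step:
Generation 0 (given above): 17 live cells
Generation 1: 16 live cells
11000
10000
00000
00010
01101
01001
00101
00111
00110
Population at generation 1: 16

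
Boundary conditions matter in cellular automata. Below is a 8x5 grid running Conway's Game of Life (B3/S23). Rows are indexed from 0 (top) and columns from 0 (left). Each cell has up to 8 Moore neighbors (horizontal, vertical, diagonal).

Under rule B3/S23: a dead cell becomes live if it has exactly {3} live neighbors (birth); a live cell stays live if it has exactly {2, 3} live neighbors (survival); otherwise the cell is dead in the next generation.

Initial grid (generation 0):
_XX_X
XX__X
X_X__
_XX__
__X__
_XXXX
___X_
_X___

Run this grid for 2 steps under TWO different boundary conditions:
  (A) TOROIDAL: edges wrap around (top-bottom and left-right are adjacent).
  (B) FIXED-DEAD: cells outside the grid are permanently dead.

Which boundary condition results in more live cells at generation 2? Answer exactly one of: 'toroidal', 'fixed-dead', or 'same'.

Under TOROIDAL boundary, generation 2:
_XX__
X____
__X_X
_XX__
XXXXX
_XXX_
___X_
_____
Population = 16

Under FIXED-DEAD boundary, generation 2:
XXX__
X____
__XX_
_XXX_
__XX_
__XXX
__XXX
_____
Population = 17

Comparison: toroidal=16, fixed-dead=17 -> fixed-dead

Answer: fixed-dead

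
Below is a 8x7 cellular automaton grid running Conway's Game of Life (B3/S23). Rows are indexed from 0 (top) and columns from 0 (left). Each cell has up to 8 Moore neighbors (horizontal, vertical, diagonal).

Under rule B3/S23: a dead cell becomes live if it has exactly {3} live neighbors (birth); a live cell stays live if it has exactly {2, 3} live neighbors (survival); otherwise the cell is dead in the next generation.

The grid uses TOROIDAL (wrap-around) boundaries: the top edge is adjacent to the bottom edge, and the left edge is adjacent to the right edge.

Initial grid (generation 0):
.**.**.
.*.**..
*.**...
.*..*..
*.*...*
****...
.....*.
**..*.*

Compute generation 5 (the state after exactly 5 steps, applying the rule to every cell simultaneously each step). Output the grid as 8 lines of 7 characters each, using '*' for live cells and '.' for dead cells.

Simulating step by step:
Generation 0 (given above): 24 live cells
Generation 1: 18 live cells
......*
*....*.
*......
......*
......*
*.**...
...***.
*****.*
Generation 2: 18 live cells
..***..
*......
*......
*.....*
*.....*
..**.**
.....*.
***...*
Generation 3: 21 live cells
..**..*
.*.*...
**.....
.*.....
.*.....
*...**.
...***.
***.***
Generation 4: 15 live cells
......*
.*.*...
**.....
.**....
**.....
...*.**
..*....
**.....
Generation 5: 19 live cells
(generation 5 grid is the final answer)

Answer: .**....
.**....
*......
..*....
**....*
***...*
***...*
**.....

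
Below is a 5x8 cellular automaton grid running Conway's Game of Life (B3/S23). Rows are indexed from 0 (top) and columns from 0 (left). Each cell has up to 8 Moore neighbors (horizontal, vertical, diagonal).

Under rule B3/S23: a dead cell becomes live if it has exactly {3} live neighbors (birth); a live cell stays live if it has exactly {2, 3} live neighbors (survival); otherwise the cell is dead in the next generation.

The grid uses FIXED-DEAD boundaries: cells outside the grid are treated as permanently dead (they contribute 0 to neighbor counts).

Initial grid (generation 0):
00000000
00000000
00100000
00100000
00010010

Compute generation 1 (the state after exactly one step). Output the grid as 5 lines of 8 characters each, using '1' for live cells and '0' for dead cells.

Simulating step by step:
Generation 0 (given above): 4 live cells
Generation 1: 2 live cells
(generation 1 grid is the final answer)

Answer: 00000000
00000000
00000000
00110000
00000000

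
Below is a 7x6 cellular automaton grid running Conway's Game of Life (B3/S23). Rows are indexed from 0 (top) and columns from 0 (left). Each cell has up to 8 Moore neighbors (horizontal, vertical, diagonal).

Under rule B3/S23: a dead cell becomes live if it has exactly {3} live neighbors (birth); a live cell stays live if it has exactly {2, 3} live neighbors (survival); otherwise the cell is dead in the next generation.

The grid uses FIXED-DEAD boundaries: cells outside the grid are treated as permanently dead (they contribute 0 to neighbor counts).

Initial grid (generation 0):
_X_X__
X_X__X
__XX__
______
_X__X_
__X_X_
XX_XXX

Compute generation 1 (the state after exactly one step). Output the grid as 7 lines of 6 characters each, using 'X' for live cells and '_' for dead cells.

Simulating step by step:
Generation 0 (given above): 16 live cells
Generation 1: 16 live cells
(generation 1 grid is the final answer)

Answer: _XX___
____X_
_XXX__
__XX__
___X__
X_X___
_XXXXX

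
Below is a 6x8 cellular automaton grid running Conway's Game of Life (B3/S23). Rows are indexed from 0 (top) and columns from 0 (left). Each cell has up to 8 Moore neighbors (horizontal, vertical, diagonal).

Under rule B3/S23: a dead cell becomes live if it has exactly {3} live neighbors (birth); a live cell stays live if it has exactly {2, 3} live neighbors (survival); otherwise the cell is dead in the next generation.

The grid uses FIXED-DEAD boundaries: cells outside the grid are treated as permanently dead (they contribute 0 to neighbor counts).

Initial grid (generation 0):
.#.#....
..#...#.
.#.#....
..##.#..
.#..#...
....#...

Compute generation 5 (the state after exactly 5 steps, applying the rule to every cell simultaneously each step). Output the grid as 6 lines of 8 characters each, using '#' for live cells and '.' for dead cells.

Answer: .###....
.####...
....##..
.###.#..
.#...#..
.#..#...

Derivation:
Simulating step by step:
Generation 0 (given above): 12 live cells
Generation 1: 11 live cells
..#.....
.#.#....
.#.##...
.#.#....
..#.##..
........
Generation 2: 13 live cells
..#.....
.#.##...
##.##...
.#...#..
..###...
........
Generation 3: 16 live cells
..##....
##..#...
##.#.#..
##...#..
..###...
...#....
Generation 4: 15 live cells
.###....
#...#...
.....#..
#....#..
.####...
..###...
Generation 5: 17 live cells
(generation 5 grid is the final answer)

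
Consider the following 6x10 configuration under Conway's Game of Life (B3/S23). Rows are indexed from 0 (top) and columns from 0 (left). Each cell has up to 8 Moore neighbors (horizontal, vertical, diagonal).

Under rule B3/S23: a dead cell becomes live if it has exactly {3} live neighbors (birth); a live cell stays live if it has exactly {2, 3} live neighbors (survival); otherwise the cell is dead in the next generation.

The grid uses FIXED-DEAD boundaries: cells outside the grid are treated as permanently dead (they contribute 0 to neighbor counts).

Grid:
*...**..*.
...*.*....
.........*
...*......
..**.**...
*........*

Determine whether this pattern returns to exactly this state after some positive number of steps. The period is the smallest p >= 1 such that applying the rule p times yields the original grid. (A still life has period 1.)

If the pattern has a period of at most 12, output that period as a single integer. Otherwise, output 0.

Answer: 0

Derivation:
Simulating and comparing each generation to the original:
Gen 0 (original, given above): 14 live cells
Gen 1: 10 live cells, differs from original
Gen 2: 10 live cells, differs from original
Gen 3: 10 live cells, differs from original
Gen 4: 9 live cells, differs from original
Gen 5: 9 live cells, differs from original
Gen 6: 10 live cells, differs from original
Gen 7: 12 live cells, differs from original
Gen 8: 14 live cells, differs from original
Gen 9: 13 live cells, differs from original
Gen 10: 16 live cells, differs from original
Gen 11: 14 live cells, differs from original
Gen 12: 21 live cells, differs from original
No period found within 12 steps.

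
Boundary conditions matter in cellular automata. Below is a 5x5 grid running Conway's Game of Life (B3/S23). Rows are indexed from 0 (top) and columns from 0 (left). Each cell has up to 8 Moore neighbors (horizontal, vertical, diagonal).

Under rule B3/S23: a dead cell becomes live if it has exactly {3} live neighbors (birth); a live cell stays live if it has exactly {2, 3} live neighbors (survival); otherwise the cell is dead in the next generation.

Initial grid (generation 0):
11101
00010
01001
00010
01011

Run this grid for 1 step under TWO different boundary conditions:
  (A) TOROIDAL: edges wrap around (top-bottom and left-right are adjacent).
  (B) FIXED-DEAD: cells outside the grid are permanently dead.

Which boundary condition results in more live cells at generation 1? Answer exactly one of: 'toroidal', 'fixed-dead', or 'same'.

Answer: fixed-dead

Derivation:
Under TOROIDAL boundary, generation 1:
01000
00010
00111
00010
01000
Population = 7

Under FIXED-DEAD boundary, generation 1:
01110
10011
00111
00010
00111
Population = 13

Comparison: toroidal=7, fixed-dead=13 -> fixed-dead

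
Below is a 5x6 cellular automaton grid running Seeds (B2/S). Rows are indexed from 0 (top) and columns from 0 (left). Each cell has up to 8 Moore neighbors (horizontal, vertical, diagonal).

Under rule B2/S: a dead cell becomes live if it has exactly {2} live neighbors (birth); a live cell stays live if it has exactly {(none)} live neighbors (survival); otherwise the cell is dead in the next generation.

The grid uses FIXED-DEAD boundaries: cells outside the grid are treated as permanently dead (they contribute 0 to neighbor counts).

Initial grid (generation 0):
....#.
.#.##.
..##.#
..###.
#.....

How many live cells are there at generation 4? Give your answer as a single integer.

Simulating step by step:
Generation 0 (given above): 11 live cells
Generation 1: 6 live cells
..#..#
......
......
.....#
.##.#.
Generation 2: 6 live cells
......
......
......
.####.
...#.#
Generation 3: 4 live cells
......
......
.#..#.
.....#
.#....
Generation 4: 5 live cells
......
......
.....#
###.#.
......
Population at generation 4: 5

Answer: 5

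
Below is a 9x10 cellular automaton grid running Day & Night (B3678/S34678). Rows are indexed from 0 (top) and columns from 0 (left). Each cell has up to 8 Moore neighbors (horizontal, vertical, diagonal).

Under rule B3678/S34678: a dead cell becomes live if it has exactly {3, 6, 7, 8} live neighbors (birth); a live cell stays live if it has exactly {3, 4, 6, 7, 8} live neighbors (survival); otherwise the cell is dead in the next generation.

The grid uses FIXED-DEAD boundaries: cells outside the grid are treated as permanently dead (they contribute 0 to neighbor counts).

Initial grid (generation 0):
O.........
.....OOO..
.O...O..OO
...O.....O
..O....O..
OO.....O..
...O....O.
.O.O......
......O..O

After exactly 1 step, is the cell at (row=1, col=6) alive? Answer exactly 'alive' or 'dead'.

Simulating step by step:
Generation 0 (given above): 21 live cells
Generation 1: 14 live cells
......O...
......O.O.
....O..OO.
..O.......
.O......O.
..O.....O.
OO........
..O.......
..........

Cell (1,6) at generation 1: 1 -> alive

Answer: alive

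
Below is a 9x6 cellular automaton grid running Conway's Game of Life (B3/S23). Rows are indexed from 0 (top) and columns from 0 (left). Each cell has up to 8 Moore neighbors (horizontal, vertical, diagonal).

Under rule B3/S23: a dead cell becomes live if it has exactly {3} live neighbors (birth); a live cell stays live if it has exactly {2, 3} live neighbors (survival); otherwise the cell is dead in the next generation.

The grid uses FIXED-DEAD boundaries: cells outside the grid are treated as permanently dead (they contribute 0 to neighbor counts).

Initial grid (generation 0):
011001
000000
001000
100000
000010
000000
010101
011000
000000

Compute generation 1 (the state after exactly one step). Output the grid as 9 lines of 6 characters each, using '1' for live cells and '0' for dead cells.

Simulating step by step:
Generation 0 (given above): 11 live cells
Generation 1: 6 live cells
(generation 1 grid is the final answer)

Answer: 000000
011000
000000
000000
000000
000010
010000
011000
000000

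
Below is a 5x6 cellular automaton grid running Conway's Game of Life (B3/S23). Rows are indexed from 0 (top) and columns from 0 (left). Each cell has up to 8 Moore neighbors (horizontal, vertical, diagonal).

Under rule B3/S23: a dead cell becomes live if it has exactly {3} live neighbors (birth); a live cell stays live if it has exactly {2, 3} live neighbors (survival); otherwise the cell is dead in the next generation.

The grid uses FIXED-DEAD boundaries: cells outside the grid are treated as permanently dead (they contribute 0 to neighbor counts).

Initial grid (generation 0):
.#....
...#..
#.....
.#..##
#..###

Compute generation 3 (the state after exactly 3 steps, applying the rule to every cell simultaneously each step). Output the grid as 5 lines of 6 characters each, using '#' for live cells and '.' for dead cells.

Simulating step by step:
Generation 0 (given above): 10 live cells
Generation 1: 7 live cells
......
......
....#.
##.#.#
...#.#
Generation 2: 5 live cells
......
......
....#.
..##.#
..#...
Generation 3: 7 live cells
(generation 3 grid is the final answer)

Answer: ......
......
...##.
..###.
..##..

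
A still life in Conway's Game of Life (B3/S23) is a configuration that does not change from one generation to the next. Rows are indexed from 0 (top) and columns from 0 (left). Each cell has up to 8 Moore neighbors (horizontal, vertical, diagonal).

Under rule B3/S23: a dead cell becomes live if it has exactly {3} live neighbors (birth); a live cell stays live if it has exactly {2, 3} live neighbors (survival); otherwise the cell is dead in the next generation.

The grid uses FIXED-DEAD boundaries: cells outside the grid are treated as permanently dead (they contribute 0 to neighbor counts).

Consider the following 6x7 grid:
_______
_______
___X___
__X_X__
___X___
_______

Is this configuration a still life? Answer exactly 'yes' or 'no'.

Compute generation 1 and compare to generation 0 (given above):
Generation 1:
_______
_______
___X___
__X_X__
___X___
_______
The grids are IDENTICAL -> still life.

Answer: yes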